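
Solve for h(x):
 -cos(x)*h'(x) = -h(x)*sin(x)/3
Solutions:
 h(x) = C1/cos(x)^(1/3)


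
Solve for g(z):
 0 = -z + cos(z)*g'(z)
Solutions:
 g(z) = C1 + Integral(z/cos(z), z)


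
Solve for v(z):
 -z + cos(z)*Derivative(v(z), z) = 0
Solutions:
 v(z) = C1 + Integral(z/cos(z), z)


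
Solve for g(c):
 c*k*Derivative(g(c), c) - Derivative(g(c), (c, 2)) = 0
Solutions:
 g(c) = Piecewise((-sqrt(2)*sqrt(pi)*C1*erf(sqrt(2)*c*sqrt(-k)/2)/(2*sqrt(-k)) - C2, (k > 0) | (k < 0)), (-C1*c - C2, True))


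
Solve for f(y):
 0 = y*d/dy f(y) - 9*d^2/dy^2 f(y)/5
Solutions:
 f(y) = C1 + C2*erfi(sqrt(10)*y/6)


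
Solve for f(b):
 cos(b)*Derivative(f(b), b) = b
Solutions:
 f(b) = C1 + Integral(b/cos(b), b)


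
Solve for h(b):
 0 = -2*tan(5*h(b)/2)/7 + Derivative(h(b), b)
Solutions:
 h(b) = -2*asin(C1*exp(5*b/7))/5 + 2*pi/5
 h(b) = 2*asin(C1*exp(5*b/7))/5


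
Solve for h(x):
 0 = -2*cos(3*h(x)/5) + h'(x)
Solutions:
 -2*x - 5*log(sin(3*h(x)/5) - 1)/6 + 5*log(sin(3*h(x)/5) + 1)/6 = C1


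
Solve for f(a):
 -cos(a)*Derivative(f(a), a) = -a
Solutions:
 f(a) = C1 + Integral(a/cos(a), a)


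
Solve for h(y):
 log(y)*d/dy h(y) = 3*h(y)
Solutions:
 h(y) = C1*exp(3*li(y))


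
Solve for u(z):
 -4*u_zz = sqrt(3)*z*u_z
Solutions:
 u(z) = C1 + C2*erf(sqrt(2)*3^(1/4)*z/4)


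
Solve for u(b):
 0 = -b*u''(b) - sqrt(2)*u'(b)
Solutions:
 u(b) = C1 + C2*b^(1 - sqrt(2))


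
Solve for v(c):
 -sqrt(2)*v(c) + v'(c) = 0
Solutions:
 v(c) = C1*exp(sqrt(2)*c)


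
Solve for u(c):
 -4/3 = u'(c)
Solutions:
 u(c) = C1 - 4*c/3


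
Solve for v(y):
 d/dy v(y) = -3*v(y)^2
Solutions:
 v(y) = 1/(C1 + 3*y)


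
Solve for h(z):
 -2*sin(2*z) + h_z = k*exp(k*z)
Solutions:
 h(z) = C1 + exp(k*z) - cos(2*z)


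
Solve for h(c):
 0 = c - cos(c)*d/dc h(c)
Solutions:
 h(c) = C1 + Integral(c/cos(c), c)


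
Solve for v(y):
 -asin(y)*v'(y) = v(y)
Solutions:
 v(y) = C1*exp(-Integral(1/asin(y), y))


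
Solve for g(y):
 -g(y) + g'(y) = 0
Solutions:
 g(y) = C1*exp(y)


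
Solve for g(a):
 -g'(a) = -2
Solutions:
 g(a) = C1 + 2*a


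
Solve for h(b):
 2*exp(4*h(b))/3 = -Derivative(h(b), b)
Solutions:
 h(b) = log(-(1/(C1 + 8*b))^(1/4)) + log(3)/4
 h(b) = log(1/(C1 + 8*b))/4 + log(3)/4
 h(b) = log(-I*(1/(C1 + 8*b))^(1/4)) + log(3)/4
 h(b) = log(I*(1/(C1 + 8*b))^(1/4)) + log(3)/4


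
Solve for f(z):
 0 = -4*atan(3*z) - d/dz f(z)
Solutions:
 f(z) = C1 - 4*z*atan(3*z) + 2*log(9*z^2 + 1)/3


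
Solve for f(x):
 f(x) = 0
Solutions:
 f(x) = 0


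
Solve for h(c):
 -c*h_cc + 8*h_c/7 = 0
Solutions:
 h(c) = C1 + C2*c^(15/7)


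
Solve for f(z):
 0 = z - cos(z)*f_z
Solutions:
 f(z) = C1 + Integral(z/cos(z), z)


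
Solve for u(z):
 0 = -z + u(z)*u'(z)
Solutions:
 u(z) = -sqrt(C1 + z^2)
 u(z) = sqrt(C1 + z^2)


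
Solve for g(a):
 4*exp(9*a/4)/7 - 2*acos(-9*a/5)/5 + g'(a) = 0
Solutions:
 g(a) = C1 + 2*a*acos(-9*a/5)/5 + 2*sqrt(25 - 81*a^2)/45 - 16*exp(9*a/4)/63


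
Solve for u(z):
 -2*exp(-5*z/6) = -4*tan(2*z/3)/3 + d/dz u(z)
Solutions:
 u(z) = C1 + log(tan(2*z/3)^2 + 1) + 12*exp(-5*z/6)/5


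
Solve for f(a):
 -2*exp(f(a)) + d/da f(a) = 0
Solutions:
 f(a) = log(-1/(C1 + 2*a))


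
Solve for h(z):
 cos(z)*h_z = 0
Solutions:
 h(z) = C1


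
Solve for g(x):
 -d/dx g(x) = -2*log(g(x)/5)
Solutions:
 Integral(1/(-log(_y) + log(5)), (_y, g(x)))/2 = C1 - x


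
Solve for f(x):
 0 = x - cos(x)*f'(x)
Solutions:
 f(x) = C1 + Integral(x/cos(x), x)


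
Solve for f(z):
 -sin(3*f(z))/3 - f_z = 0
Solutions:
 f(z) = -acos((-C1 - exp(2*z))/(C1 - exp(2*z)))/3 + 2*pi/3
 f(z) = acos((-C1 - exp(2*z))/(C1 - exp(2*z)))/3


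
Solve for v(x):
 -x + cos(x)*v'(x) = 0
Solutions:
 v(x) = C1 + Integral(x/cos(x), x)


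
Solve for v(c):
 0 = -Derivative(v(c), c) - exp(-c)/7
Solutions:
 v(c) = C1 + exp(-c)/7


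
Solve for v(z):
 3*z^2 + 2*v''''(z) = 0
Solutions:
 v(z) = C1 + C2*z + C3*z^2 + C4*z^3 - z^6/240


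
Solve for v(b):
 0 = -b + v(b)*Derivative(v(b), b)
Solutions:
 v(b) = -sqrt(C1 + b^2)
 v(b) = sqrt(C1 + b^2)


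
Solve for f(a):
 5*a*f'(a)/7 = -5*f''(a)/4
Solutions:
 f(a) = C1 + C2*erf(sqrt(14)*a/7)


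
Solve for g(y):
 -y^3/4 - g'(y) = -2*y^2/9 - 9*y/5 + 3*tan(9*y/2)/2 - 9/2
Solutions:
 g(y) = C1 - y^4/16 + 2*y^3/27 + 9*y^2/10 + 9*y/2 + log(cos(9*y/2))/3


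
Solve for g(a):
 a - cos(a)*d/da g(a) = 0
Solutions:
 g(a) = C1 + Integral(a/cos(a), a)


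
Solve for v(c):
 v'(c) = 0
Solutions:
 v(c) = C1


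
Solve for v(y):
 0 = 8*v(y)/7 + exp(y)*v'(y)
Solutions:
 v(y) = C1*exp(8*exp(-y)/7)


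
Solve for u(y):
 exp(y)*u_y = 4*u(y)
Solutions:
 u(y) = C1*exp(-4*exp(-y))


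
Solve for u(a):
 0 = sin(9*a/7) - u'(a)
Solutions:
 u(a) = C1 - 7*cos(9*a/7)/9


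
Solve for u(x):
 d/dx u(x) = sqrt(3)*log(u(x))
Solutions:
 li(u(x)) = C1 + sqrt(3)*x


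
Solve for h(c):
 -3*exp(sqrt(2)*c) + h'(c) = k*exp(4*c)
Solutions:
 h(c) = C1 + k*exp(4*c)/4 + 3*sqrt(2)*exp(sqrt(2)*c)/2


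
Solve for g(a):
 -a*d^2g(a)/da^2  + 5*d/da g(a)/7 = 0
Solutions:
 g(a) = C1 + C2*a^(12/7)


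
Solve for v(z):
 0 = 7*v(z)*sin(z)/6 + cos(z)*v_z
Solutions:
 v(z) = C1*cos(z)^(7/6)


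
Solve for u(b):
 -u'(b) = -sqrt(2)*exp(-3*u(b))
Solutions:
 u(b) = log(C1 + 3*sqrt(2)*b)/3
 u(b) = log((-3^(1/3) - 3^(5/6)*I)*(C1 + sqrt(2)*b)^(1/3)/2)
 u(b) = log((-3^(1/3) + 3^(5/6)*I)*(C1 + sqrt(2)*b)^(1/3)/2)


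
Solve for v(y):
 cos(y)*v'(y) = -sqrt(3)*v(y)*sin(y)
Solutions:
 v(y) = C1*cos(y)^(sqrt(3))


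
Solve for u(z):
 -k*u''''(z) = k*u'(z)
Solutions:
 u(z) = C1 + C4*exp(-z) + (C2*sin(sqrt(3)*z/2) + C3*cos(sqrt(3)*z/2))*exp(z/2)


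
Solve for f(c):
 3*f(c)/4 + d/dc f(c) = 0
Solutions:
 f(c) = C1*exp(-3*c/4)


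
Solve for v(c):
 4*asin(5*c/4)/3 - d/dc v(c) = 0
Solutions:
 v(c) = C1 + 4*c*asin(5*c/4)/3 + 4*sqrt(16 - 25*c^2)/15


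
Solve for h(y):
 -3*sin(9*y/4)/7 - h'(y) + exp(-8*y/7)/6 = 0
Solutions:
 h(y) = C1 + 4*cos(9*y/4)/21 - 7*exp(-8*y/7)/48


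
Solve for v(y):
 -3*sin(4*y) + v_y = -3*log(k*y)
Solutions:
 v(y) = C1 - 3*y*log(k*y) + 3*y - 3*cos(4*y)/4


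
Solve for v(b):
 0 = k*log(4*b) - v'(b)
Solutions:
 v(b) = C1 + b*k*log(b) - b*k + b*k*log(4)


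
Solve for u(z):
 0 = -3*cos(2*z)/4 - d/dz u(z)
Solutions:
 u(z) = C1 - 3*sin(2*z)/8


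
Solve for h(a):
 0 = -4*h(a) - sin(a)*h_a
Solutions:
 h(a) = C1*(cos(a)^2 + 2*cos(a) + 1)/(cos(a)^2 - 2*cos(a) + 1)


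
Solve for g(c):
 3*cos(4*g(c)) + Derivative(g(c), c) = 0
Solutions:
 g(c) = -asin((C1 + exp(24*c))/(C1 - exp(24*c)))/4 + pi/4
 g(c) = asin((C1 + exp(24*c))/(C1 - exp(24*c)))/4


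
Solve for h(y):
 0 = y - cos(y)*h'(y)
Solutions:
 h(y) = C1 + Integral(y/cos(y), y)


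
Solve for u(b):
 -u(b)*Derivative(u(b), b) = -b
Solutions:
 u(b) = -sqrt(C1 + b^2)
 u(b) = sqrt(C1 + b^2)


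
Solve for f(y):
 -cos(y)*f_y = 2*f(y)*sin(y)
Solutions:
 f(y) = C1*cos(y)^2


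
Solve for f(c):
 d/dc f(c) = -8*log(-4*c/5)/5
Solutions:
 f(c) = C1 - 8*c*log(-c)/5 + 8*c*(-2*log(2) + 1 + log(5))/5


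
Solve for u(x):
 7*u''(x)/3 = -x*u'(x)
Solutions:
 u(x) = C1 + C2*erf(sqrt(42)*x/14)


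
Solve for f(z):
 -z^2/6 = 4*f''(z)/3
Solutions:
 f(z) = C1 + C2*z - z^4/96


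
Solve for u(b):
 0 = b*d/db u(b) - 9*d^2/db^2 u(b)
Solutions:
 u(b) = C1 + C2*erfi(sqrt(2)*b/6)


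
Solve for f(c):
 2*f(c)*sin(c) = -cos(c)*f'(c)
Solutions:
 f(c) = C1*cos(c)^2


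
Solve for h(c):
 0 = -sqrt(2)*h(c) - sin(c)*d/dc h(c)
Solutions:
 h(c) = C1*(cos(c) + 1)^(sqrt(2)/2)/(cos(c) - 1)^(sqrt(2)/2)


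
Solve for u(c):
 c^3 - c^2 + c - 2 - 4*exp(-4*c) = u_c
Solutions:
 u(c) = C1 + c^4/4 - c^3/3 + c^2/2 - 2*c + exp(-4*c)


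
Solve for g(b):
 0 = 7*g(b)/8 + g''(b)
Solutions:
 g(b) = C1*sin(sqrt(14)*b/4) + C2*cos(sqrt(14)*b/4)


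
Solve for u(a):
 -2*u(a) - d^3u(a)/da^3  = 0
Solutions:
 u(a) = C3*exp(-2^(1/3)*a) + (C1*sin(2^(1/3)*sqrt(3)*a/2) + C2*cos(2^(1/3)*sqrt(3)*a/2))*exp(2^(1/3)*a/2)


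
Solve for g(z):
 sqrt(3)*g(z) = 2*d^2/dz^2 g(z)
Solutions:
 g(z) = C1*exp(-sqrt(2)*3^(1/4)*z/2) + C2*exp(sqrt(2)*3^(1/4)*z/2)


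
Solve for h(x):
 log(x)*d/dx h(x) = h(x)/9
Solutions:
 h(x) = C1*exp(li(x)/9)


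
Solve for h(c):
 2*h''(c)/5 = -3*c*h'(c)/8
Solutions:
 h(c) = C1 + C2*erf(sqrt(30)*c/8)


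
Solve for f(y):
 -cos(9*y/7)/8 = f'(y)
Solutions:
 f(y) = C1 - 7*sin(9*y/7)/72


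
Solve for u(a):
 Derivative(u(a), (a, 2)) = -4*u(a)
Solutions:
 u(a) = C1*sin(2*a) + C2*cos(2*a)


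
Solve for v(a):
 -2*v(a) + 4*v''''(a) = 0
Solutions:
 v(a) = C1*exp(-2^(3/4)*a/2) + C2*exp(2^(3/4)*a/2) + C3*sin(2^(3/4)*a/2) + C4*cos(2^(3/4)*a/2)


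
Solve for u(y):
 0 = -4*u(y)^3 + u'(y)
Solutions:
 u(y) = -sqrt(2)*sqrt(-1/(C1 + 4*y))/2
 u(y) = sqrt(2)*sqrt(-1/(C1 + 4*y))/2


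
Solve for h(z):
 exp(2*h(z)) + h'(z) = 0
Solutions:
 h(z) = log(-sqrt(-1/(C1 - z))) - log(2)/2
 h(z) = log(-1/(C1 - z))/2 - log(2)/2


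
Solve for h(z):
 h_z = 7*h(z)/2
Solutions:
 h(z) = C1*exp(7*z/2)


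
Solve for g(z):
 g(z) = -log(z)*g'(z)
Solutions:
 g(z) = C1*exp(-li(z))


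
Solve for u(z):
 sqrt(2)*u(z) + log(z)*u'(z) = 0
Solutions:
 u(z) = C1*exp(-sqrt(2)*li(z))


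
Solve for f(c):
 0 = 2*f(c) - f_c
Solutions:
 f(c) = C1*exp(2*c)


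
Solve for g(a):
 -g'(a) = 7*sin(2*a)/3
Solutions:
 g(a) = C1 + 7*cos(2*a)/6


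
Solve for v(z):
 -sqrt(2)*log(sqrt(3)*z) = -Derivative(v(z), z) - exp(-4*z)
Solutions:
 v(z) = C1 + sqrt(2)*z*log(z) + sqrt(2)*z*(-1 + log(3)/2) + exp(-4*z)/4


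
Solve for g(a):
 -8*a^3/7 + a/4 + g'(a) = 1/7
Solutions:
 g(a) = C1 + 2*a^4/7 - a^2/8 + a/7


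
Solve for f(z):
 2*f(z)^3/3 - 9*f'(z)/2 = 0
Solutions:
 f(z) = -3*sqrt(6)*sqrt(-1/(C1 + 4*z))/2
 f(z) = 3*sqrt(6)*sqrt(-1/(C1 + 4*z))/2


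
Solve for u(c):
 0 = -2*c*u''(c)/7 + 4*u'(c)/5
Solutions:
 u(c) = C1 + C2*c^(19/5)


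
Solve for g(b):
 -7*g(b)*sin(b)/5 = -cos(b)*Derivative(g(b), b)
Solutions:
 g(b) = C1/cos(b)^(7/5)


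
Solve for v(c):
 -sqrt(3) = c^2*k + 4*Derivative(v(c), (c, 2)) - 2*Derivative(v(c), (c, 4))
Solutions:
 v(c) = C1 + C2*c + C3*exp(-sqrt(2)*c) + C4*exp(sqrt(2)*c) - c^4*k/48 + c^2*(-k - sqrt(3))/8


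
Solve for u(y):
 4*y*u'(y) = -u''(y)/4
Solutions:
 u(y) = C1 + C2*erf(2*sqrt(2)*y)


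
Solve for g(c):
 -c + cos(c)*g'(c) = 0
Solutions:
 g(c) = C1 + Integral(c/cos(c), c)


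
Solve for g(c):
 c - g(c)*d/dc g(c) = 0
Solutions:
 g(c) = -sqrt(C1 + c^2)
 g(c) = sqrt(C1 + c^2)


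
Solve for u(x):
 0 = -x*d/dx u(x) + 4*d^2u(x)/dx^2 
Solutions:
 u(x) = C1 + C2*erfi(sqrt(2)*x/4)


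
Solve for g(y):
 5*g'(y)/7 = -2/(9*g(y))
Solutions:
 g(y) = -sqrt(C1 - 140*y)/15
 g(y) = sqrt(C1 - 140*y)/15


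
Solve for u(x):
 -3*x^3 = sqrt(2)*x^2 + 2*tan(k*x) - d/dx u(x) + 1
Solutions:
 u(x) = C1 + 3*x^4/4 + sqrt(2)*x^3/3 + x + 2*Piecewise((-log(cos(k*x))/k, Ne(k, 0)), (0, True))


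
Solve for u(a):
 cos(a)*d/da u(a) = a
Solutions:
 u(a) = C1 + Integral(a/cos(a), a)


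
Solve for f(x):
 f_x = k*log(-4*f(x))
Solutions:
 Integral(1/(log(-_y) + 2*log(2)), (_y, f(x))) = C1 + k*x


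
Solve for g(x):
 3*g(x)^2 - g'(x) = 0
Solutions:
 g(x) = -1/(C1 + 3*x)


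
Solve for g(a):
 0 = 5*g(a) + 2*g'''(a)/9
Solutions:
 g(a) = C3*exp(a*(-2^(2/3)*45^(1/3) + 3*5^(1/3)*6^(2/3))/8)*sin(3*2^(2/3)*3^(1/6)*5^(1/3)*a/4) + C4*exp(a*(-2^(2/3)*45^(1/3) + 3*5^(1/3)*6^(2/3))/8)*cos(3*2^(2/3)*3^(1/6)*5^(1/3)*a/4) + C5*exp(-a*(2^(2/3)*45^(1/3) + 3*5^(1/3)*6^(2/3))/8) + (C1*sin(3*2^(2/3)*3^(1/6)*5^(1/3)*a/4) + C2*cos(3*2^(2/3)*3^(1/6)*5^(1/3)*a/4))*exp(2^(2/3)*45^(1/3)*a/4)


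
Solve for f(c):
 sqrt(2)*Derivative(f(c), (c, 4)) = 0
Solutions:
 f(c) = C1 + C2*c + C3*c^2 + C4*c^3


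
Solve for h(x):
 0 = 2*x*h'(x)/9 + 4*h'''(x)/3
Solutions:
 h(x) = C1 + Integral(C2*airyai(-6^(2/3)*x/6) + C3*airybi(-6^(2/3)*x/6), x)


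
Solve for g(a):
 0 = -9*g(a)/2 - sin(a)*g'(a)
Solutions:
 g(a) = C1*(cos(a) + 1)^(1/4)*(cos(a)^2 + 2*cos(a) + 1)/((cos(a) - 1)^(1/4)*(cos(a)^2 - 2*cos(a) + 1))


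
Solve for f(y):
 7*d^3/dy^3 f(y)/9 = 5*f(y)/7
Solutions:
 f(y) = C3*exp(315^(1/3)*y/7) + (C1*sin(3*3^(1/6)*35^(1/3)*y/14) + C2*cos(3*3^(1/6)*35^(1/3)*y/14))*exp(-315^(1/3)*y/14)


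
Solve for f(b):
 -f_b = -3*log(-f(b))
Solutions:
 -li(-f(b)) = C1 + 3*b


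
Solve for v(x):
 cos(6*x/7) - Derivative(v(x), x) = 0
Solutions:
 v(x) = C1 + 7*sin(6*x/7)/6


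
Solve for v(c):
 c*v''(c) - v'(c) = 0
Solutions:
 v(c) = C1 + C2*c^2


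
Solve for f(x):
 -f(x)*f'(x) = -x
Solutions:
 f(x) = -sqrt(C1 + x^2)
 f(x) = sqrt(C1 + x^2)


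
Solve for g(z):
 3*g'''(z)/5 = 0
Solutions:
 g(z) = C1 + C2*z + C3*z^2


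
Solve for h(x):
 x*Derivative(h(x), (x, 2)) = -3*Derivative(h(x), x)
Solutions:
 h(x) = C1 + C2/x^2


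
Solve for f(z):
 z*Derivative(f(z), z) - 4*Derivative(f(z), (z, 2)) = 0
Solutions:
 f(z) = C1 + C2*erfi(sqrt(2)*z/4)


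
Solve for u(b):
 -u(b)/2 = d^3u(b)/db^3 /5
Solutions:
 u(b) = C3*exp(-2^(2/3)*5^(1/3)*b/2) + (C1*sin(2^(2/3)*sqrt(3)*5^(1/3)*b/4) + C2*cos(2^(2/3)*sqrt(3)*5^(1/3)*b/4))*exp(2^(2/3)*5^(1/3)*b/4)


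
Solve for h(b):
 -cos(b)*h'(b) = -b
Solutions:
 h(b) = C1 + Integral(b/cos(b), b)


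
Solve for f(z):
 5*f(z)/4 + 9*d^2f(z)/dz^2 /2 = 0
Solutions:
 f(z) = C1*sin(sqrt(10)*z/6) + C2*cos(sqrt(10)*z/6)


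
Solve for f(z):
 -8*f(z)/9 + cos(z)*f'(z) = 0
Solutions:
 f(z) = C1*(sin(z) + 1)^(4/9)/(sin(z) - 1)^(4/9)


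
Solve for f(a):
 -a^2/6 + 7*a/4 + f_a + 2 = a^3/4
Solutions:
 f(a) = C1 + a^4/16 + a^3/18 - 7*a^2/8 - 2*a


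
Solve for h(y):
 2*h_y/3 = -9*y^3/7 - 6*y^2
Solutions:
 h(y) = C1 - 27*y^4/56 - 3*y^3


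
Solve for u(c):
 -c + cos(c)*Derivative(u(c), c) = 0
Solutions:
 u(c) = C1 + Integral(c/cos(c), c)


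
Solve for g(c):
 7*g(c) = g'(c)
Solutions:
 g(c) = C1*exp(7*c)


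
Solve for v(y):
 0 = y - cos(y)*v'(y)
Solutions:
 v(y) = C1 + Integral(y/cos(y), y)


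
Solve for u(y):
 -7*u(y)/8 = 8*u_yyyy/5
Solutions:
 u(y) = (C1*sin(35^(1/4)*y/4) + C2*cos(35^(1/4)*y/4))*exp(-35^(1/4)*y/4) + (C3*sin(35^(1/4)*y/4) + C4*cos(35^(1/4)*y/4))*exp(35^(1/4)*y/4)


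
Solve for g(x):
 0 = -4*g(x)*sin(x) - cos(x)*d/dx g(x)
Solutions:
 g(x) = C1*cos(x)^4


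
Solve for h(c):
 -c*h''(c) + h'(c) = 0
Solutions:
 h(c) = C1 + C2*c^2


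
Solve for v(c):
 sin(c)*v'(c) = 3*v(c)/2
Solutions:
 v(c) = C1*(cos(c) - 1)^(3/4)/(cos(c) + 1)^(3/4)


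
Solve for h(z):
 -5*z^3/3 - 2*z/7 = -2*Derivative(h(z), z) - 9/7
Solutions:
 h(z) = C1 + 5*z^4/24 + z^2/14 - 9*z/14


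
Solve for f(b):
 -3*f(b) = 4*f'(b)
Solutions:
 f(b) = C1*exp(-3*b/4)


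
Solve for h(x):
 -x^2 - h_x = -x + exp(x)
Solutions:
 h(x) = C1 - x^3/3 + x^2/2 - exp(x)


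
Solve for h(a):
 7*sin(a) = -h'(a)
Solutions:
 h(a) = C1 + 7*cos(a)


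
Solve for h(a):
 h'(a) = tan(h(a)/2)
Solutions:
 h(a) = -2*asin(C1*exp(a/2)) + 2*pi
 h(a) = 2*asin(C1*exp(a/2))


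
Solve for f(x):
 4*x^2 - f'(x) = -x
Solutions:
 f(x) = C1 + 4*x^3/3 + x^2/2


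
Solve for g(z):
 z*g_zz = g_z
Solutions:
 g(z) = C1 + C2*z^2


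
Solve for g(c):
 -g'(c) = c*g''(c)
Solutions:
 g(c) = C1 + C2*log(c)


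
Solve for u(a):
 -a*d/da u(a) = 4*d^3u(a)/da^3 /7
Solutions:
 u(a) = C1 + Integral(C2*airyai(-14^(1/3)*a/2) + C3*airybi(-14^(1/3)*a/2), a)


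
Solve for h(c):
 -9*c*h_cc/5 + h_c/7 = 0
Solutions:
 h(c) = C1 + C2*c^(68/63)


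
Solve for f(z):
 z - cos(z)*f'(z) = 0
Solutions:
 f(z) = C1 + Integral(z/cos(z), z)


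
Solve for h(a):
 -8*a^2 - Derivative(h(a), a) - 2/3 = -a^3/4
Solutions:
 h(a) = C1 + a^4/16 - 8*a^3/3 - 2*a/3


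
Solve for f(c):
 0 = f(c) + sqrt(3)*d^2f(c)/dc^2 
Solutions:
 f(c) = C1*sin(3^(3/4)*c/3) + C2*cos(3^(3/4)*c/3)


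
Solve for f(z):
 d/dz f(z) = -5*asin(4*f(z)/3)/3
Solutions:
 Integral(1/asin(4*_y/3), (_y, f(z))) = C1 - 5*z/3


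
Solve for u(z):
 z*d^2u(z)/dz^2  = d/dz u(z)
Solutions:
 u(z) = C1 + C2*z^2


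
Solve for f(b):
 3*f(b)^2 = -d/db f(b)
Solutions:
 f(b) = 1/(C1 + 3*b)


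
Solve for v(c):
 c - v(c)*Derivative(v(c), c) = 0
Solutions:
 v(c) = -sqrt(C1 + c^2)
 v(c) = sqrt(C1 + c^2)


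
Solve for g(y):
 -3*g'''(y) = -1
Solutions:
 g(y) = C1 + C2*y + C3*y^2 + y^3/18


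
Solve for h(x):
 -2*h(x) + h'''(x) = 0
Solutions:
 h(x) = C3*exp(2^(1/3)*x) + (C1*sin(2^(1/3)*sqrt(3)*x/2) + C2*cos(2^(1/3)*sqrt(3)*x/2))*exp(-2^(1/3)*x/2)


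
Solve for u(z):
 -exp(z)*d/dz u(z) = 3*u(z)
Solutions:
 u(z) = C1*exp(3*exp(-z))


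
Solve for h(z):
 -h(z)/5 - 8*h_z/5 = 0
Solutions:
 h(z) = C1*exp(-z/8)


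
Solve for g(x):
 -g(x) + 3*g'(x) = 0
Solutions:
 g(x) = C1*exp(x/3)


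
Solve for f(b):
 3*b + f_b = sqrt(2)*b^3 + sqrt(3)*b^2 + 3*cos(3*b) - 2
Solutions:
 f(b) = C1 + sqrt(2)*b^4/4 + sqrt(3)*b^3/3 - 3*b^2/2 - 2*b + sin(3*b)


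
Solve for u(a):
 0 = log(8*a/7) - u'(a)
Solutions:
 u(a) = C1 + a*log(a) - a + a*log(8/7)


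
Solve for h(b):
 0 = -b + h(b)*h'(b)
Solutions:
 h(b) = -sqrt(C1 + b^2)
 h(b) = sqrt(C1 + b^2)


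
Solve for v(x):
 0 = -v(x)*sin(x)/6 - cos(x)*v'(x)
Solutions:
 v(x) = C1*cos(x)^(1/6)


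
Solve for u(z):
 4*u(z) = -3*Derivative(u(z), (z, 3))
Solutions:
 u(z) = C3*exp(-6^(2/3)*z/3) + (C1*sin(2^(2/3)*3^(1/6)*z/2) + C2*cos(2^(2/3)*3^(1/6)*z/2))*exp(6^(2/3)*z/6)


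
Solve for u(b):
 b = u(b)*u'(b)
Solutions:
 u(b) = -sqrt(C1 + b^2)
 u(b) = sqrt(C1 + b^2)


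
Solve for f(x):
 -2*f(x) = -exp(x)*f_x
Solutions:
 f(x) = C1*exp(-2*exp(-x))


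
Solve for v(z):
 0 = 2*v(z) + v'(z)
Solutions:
 v(z) = C1*exp(-2*z)


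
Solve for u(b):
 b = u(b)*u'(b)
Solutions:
 u(b) = -sqrt(C1 + b^2)
 u(b) = sqrt(C1 + b^2)


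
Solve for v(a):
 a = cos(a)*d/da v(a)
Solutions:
 v(a) = C1 + Integral(a/cos(a), a)


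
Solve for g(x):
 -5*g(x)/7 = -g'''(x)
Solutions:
 g(x) = C3*exp(5^(1/3)*7^(2/3)*x/7) + (C1*sin(sqrt(3)*5^(1/3)*7^(2/3)*x/14) + C2*cos(sqrt(3)*5^(1/3)*7^(2/3)*x/14))*exp(-5^(1/3)*7^(2/3)*x/14)


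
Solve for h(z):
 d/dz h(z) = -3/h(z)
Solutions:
 h(z) = -sqrt(C1 - 6*z)
 h(z) = sqrt(C1 - 6*z)


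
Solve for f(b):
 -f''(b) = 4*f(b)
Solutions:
 f(b) = C1*sin(2*b) + C2*cos(2*b)


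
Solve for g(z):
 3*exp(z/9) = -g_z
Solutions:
 g(z) = C1 - 27*exp(z/9)


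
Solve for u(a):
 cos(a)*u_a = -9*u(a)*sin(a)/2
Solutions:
 u(a) = C1*cos(a)^(9/2)


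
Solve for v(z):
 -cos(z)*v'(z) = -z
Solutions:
 v(z) = C1 + Integral(z/cos(z), z)


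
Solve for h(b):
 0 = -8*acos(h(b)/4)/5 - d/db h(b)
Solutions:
 Integral(1/acos(_y/4), (_y, h(b))) = C1 - 8*b/5


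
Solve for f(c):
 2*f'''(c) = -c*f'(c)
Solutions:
 f(c) = C1 + Integral(C2*airyai(-2^(2/3)*c/2) + C3*airybi(-2^(2/3)*c/2), c)


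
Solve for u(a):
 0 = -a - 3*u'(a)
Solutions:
 u(a) = C1 - a^2/6


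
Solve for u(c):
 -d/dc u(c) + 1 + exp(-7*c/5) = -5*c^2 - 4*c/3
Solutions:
 u(c) = C1 + 5*c^3/3 + 2*c^2/3 + c - 5*exp(-7*c/5)/7


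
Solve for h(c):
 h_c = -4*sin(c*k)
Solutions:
 h(c) = C1 + 4*cos(c*k)/k


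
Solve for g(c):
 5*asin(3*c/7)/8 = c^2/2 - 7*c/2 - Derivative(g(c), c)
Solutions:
 g(c) = C1 + c^3/6 - 7*c^2/4 - 5*c*asin(3*c/7)/8 - 5*sqrt(49 - 9*c^2)/24


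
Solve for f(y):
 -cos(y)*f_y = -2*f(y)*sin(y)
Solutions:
 f(y) = C1/cos(y)^2


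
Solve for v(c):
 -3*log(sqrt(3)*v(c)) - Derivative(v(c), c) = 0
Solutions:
 2*Integral(1/(2*log(_y) + log(3)), (_y, v(c)))/3 = C1 - c


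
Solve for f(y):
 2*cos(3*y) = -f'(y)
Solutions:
 f(y) = C1 - 2*sin(3*y)/3


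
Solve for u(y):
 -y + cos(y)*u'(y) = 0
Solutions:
 u(y) = C1 + Integral(y/cos(y), y)


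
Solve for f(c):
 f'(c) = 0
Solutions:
 f(c) = C1


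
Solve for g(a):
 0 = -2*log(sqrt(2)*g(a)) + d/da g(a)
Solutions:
 -Integral(1/(2*log(_y) + log(2)), (_y, g(a))) = C1 - a


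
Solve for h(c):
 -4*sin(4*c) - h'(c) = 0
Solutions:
 h(c) = C1 + cos(4*c)


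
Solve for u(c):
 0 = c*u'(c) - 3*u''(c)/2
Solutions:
 u(c) = C1 + C2*erfi(sqrt(3)*c/3)


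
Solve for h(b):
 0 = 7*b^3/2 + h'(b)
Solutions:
 h(b) = C1 - 7*b^4/8


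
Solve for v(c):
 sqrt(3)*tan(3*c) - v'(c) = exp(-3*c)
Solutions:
 v(c) = C1 + sqrt(3)*log(tan(3*c)^2 + 1)/6 + exp(-3*c)/3


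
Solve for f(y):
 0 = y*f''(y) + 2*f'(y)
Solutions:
 f(y) = C1 + C2/y


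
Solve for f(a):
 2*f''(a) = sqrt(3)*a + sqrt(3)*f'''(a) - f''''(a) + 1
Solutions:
 f(a) = C1 + C2*a + sqrt(3)*a^3/12 + 5*a^2/8 + (C3*sin(sqrt(5)*a/2) + C4*cos(sqrt(5)*a/2))*exp(sqrt(3)*a/2)


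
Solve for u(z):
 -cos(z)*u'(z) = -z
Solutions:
 u(z) = C1 + Integral(z/cos(z), z)


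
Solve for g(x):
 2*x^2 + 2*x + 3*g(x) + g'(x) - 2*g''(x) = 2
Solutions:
 g(x) = C1*exp(-x) + C2*exp(3*x/2) - 2*x^2/3 - 2*x/9 - 4/27


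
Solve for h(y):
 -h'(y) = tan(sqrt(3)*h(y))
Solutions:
 h(y) = sqrt(3)*(pi - asin(C1*exp(-sqrt(3)*y)))/3
 h(y) = sqrt(3)*asin(C1*exp(-sqrt(3)*y))/3


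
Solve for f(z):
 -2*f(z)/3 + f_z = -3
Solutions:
 f(z) = C1*exp(2*z/3) + 9/2


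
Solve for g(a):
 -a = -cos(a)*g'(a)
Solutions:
 g(a) = C1 + Integral(a/cos(a), a)


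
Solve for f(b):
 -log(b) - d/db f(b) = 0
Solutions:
 f(b) = C1 - b*log(b) + b


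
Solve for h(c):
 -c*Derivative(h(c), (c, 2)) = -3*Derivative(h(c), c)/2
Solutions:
 h(c) = C1 + C2*c^(5/2)


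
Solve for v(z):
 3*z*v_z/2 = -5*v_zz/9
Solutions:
 v(z) = C1 + C2*erf(3*sqrt(15)*z/10)


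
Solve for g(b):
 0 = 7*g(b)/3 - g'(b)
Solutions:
 g(b) = C1*exp(7*b/3)


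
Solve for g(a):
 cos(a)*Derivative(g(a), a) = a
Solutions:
 g(a) = C1 + Integral(a/cos(a), a)


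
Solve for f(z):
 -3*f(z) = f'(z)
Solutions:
 f(z) = C1*exp(-3*z)


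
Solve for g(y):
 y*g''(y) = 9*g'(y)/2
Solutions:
 g(y) = C1 + C2*y^(11/2)


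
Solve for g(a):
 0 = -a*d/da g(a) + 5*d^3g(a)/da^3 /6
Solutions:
 g(a) = C1 + Integral(C2*airyai(5^(2/3)*6^(1/3)*a/5) + C3*airybi(5^(2/3)*6^(1/3)*a/5), a)


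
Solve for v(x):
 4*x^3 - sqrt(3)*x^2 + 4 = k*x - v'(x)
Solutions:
 v(x) = C1 + k*x^2/2 - x^4 + sqrt(3)*x^3/3 - 4*x


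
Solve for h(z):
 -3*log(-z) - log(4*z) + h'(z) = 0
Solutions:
 h(z) = C1 + 4*z*log(z) + z*(-4 + 2*log(2) + 3*I*pi)


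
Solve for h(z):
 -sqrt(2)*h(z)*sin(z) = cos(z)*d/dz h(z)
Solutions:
 h(z) = C1*cos(z)^(sqrt(2))


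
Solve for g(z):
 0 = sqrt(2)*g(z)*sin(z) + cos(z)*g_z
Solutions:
 g(z) = C1*cos(z)^(sqrt(2))


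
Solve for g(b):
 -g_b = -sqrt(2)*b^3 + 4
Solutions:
 g(b) = C1 + sqrt(2)*b^4/4 - 4*b


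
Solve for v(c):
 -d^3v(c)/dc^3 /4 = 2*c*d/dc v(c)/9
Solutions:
 v(c) = C1 + Integral(C2*airyai(-2*3^(1/3)*c/3) + C3*airybi(-2*3^(1/3)*c/3), c)


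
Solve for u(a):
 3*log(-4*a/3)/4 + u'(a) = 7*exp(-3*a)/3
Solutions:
 u(a) = C1 - 3*a*log(-a)/4 + 3*a*(-2*log(2) + 1 + log(3))/4 - 7*exp(-3*a)/9


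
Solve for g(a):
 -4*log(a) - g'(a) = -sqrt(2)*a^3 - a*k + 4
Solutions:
 g(a) = C1 + sqrt(2)*a^4/4 + a^2*k/2 - 4*a*log(a)


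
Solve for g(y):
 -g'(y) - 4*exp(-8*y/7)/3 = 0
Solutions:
 g(y) = C1 + 7*exp(-8*y/7)/6


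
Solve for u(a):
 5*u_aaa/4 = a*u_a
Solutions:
 u(a) = C1 + Integral(C2*airyai(10^(2/3)*a/5) + C3*airybi(10^(2/3)*a/5), a)


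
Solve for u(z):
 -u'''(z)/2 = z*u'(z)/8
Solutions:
 u(z) = C1 + Integral(C2*airyai(-2^(1/3)*z/2) + C3*airybi(-2^(1/3)*z/2), z)


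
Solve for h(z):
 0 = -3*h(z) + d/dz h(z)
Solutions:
 h(z) = C1*exp(3*z)


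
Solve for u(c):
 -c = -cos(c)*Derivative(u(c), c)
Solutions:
 u(c) = C1 + Integral(c/cos(c), c)


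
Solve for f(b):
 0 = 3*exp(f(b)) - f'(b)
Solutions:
 f(b) = log(-1/(C1 + 3*b))


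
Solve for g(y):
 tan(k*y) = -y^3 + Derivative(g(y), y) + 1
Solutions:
 g(y) = C1 + y^4/4 - y + Piecewise((-log(cos(k*y))/k, Ne(k, 0)), (0, True))


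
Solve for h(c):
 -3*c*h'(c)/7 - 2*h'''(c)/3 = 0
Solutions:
 h(c) = C1 + Integral(C2*airyai(-42^(2/3)*c/14) + C3*airybi(-42^(2/3)*c/14), c)


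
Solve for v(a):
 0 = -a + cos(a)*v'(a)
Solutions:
 v(a) = C1 + Integral(a/cos(a), a)


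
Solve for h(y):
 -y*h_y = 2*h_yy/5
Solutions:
 h(y) = C1 + C2*erf(sqrt(5)*y/2)


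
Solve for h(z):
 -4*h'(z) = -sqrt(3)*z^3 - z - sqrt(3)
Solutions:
 h(z) = C1 + sqrt(3)*z^4/16 + z^2/8 + sqrt(3)*z/4


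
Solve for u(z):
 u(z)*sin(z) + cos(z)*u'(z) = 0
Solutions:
 u(z) = C1*cos(z)


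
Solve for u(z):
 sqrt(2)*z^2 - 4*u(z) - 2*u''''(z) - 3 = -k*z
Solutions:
 u(z) = k*z/4 + sqrt(2)*z^2/4 + (C1*sin(2^(3/4)*z/2) + C2*cos(2^(3/4)*z/2))*exp(-2^(3/4)*z/2) + (C3*sin(2^(3/4)*z/2) + C4*cos(2^(3/4)*z/2))*exp(2^(3/4)*z/2) - 3/4


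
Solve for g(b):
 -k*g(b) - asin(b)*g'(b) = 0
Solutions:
 g(b) = C1*exp(-k*Integral(1/asin(b), b))


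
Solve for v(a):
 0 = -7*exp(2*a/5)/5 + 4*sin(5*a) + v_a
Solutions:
 v(a) = C1 + 7*exp(2*a/5)/2 + 4*cos(5*a)/5


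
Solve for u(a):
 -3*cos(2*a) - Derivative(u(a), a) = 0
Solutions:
 u(a) = C1 - 3*sin(2*a)/2


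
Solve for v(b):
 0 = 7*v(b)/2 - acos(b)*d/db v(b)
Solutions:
 v(b) = C1*exp(7*Integral(1/acos(b), b)/2)


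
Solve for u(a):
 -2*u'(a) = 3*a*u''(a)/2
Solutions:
 u(a) = C1 + C2/a^(1/3)


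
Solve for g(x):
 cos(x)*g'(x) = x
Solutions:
 g(x) = C1 + Integral(x/cos(x), x)


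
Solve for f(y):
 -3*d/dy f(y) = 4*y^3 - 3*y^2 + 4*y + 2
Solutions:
 f(y) = C1 - y^4/3 + y^3/3 - 2*y^2/3 - 2*y/3


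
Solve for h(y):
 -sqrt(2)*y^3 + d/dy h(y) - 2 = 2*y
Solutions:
 h(y) = C1 + sqrt(2)*y^4/4 + y^2 + 2*y


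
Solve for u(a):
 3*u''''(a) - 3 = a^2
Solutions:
 u(a) = C1 + C2*a + C3*a^2 + C4*a^3 + a^6/1080 + a^4/24


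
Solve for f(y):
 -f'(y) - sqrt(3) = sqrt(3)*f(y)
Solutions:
 f(y) = C1*exp(-sqrt(3)*y) - 1


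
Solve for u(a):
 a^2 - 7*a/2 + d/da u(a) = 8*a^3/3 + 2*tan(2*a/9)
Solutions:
 u(a) = C1 + 2*a^4/3 - a^3/3 + 7*a^2/4 - 9*log(cos(2*a/9))


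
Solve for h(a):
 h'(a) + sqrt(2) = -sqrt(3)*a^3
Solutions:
 h(a) = C1 - sqrt(3)*a^4/4 - sqrt(2)*a


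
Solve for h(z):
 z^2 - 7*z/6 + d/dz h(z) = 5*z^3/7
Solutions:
 h(z) = C1 + 5*z^4/28 - z^3/3 + 7*z^2/12


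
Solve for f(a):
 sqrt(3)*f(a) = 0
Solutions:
 f(a) = 0


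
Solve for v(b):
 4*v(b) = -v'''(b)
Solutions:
 v(b) = C3*exp(-2^(2/3)*b) + (C1*sin(2^(2/3)*sqrt(3)*b/2) + C2*cos(2^(2/3)*sqrt(3)*b/2))*exp(2^(2/3)*b/2)


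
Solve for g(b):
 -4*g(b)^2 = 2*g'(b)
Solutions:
 g(b) = 1/(C1 + 2*b)


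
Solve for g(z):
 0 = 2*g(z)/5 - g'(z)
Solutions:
 g(z) = C1*exp(2*z/5)


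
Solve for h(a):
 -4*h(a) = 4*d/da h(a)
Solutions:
 h(a) = C1*exp(-a)


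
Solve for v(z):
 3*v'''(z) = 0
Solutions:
 v(z) = C1 + C2*z + C3*z^2


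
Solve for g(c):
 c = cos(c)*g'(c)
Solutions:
 g(c) = C1 + Integral(c/cos(c), c)


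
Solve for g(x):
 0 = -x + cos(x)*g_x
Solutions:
 g(x) = C1 + Integral(x/cos(x), x)


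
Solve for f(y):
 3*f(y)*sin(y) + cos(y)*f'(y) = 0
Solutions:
 f(y) = C1*cos(y)^3


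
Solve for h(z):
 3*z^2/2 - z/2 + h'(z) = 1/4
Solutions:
 h(z) = C1 - z^3/2 + z^2/4 + z/4


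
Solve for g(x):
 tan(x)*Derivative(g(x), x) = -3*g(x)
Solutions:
 g(x) = C1/sin(x)^3


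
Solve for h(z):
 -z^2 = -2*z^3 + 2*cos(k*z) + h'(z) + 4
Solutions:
 h(z) = C1 + z^4/2 - z^3/3 - 4*z - 2*sin(k*z)/k


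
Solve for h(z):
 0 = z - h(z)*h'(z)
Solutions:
 h(z) = -sqrt(C1 + z^2)
 h(z) = sqrt(C1 + z^2)


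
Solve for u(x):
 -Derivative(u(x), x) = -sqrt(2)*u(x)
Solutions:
 u(x) = C1*exp(sqrt(2)*x)


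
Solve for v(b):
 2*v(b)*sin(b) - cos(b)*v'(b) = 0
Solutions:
 v(b) = C1/cos(b)^2


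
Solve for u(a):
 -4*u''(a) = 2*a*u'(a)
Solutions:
 u(a) = C1 + C2*erf(a/2)


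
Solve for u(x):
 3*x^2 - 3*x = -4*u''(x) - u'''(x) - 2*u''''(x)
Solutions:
 u(x) = C1 + C2*x - x^4/16 + 3*x^3/16 + 15*x^2/64 + (C3*sin(sqrt(31)*x/4) + C4*cos(sqrt(31)*x/4))*exp(-x/4)


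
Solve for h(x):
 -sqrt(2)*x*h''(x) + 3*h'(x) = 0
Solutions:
 h(x) = C1 + C2*x^(1 + 3*sqrt(2)/2)


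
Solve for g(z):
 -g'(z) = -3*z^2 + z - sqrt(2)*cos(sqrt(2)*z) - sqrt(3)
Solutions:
 g(z) = C1 + z^3 - z^2/2 + sqrt(3)*z + sin(sqrt(2)*z)


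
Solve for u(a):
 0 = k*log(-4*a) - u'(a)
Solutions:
 u(a) = C1 + a*k*log(-a) + a*k*(-1 + 2*log(2))


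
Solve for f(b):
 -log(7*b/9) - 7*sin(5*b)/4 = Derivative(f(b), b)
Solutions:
 f(b) = C1 - b*log(b) - b*log(7) + b + 2*b*log(3) + 7*cos(5*b)/20


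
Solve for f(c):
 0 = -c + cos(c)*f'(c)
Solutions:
 f(c) = C1 + Integral(c/cos(c), c)


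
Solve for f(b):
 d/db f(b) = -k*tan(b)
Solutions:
 f(b) = C1 + k*log(cos(b))


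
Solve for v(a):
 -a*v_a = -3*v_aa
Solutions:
 v(a) = C1 + C2*erfi(sqrt(6)*a/6)


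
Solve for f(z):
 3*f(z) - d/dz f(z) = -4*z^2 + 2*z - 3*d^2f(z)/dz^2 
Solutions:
 f(z) = -4*z^2/3 - 2*z/9 + (C1*sin(sqrt(35)*z/6) + C2*cos(sqrt(35)*z/6))*exp(z/6) + 70/27


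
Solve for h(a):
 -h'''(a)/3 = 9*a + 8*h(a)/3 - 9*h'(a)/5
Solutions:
 h(a) = C1*exp(a*(9/(sqrt(6355)/25 + 4)^(1/3) + 5*(sqrt(6355)/25 + 4)^(1/3))/10)*sin(sqrt(3)*a*(-5*(27*sqrt(6355)/25 + 108)^(1/3) + 81/(27*sqrt(6355)/25 + 108)^(1/3))/30) + C2*exp(a*(9/(sqrt(6355)/25 + 4)^(1/3) + 5*(sqrt(6355)/25 + 4)^(1/3))/10)*cos(sqrt(3)*a*(-5*(27*sqrt(6355)/25 + 108)^(1/3) + 81/(27*sqrt(6355)/25 + 108)^(1/3))/30) + C3*exp(-a*(9/(5*(sqrt(6355)/25 + 4)^(1/3)) + (sqrt(6355)/25 + 4)^(1/3))) - 27*a/8 - 729/320


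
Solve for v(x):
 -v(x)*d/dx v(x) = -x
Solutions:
 v(x) = -sqrt(C1 + x^2)
 v(x) = sqrt(C1 + x^2)


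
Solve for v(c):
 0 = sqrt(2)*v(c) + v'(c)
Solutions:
 v(c) = C1*exp(-sqrt(2)*c)


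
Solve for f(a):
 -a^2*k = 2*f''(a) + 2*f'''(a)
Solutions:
 f(a) = C1 + C2*a + C3*exp(-a) - a^4*k/24 + a^3*k/6 - a^2*k/2


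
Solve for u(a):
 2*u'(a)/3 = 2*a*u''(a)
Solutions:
 u(a) = C1 + C2*a^(4/3)


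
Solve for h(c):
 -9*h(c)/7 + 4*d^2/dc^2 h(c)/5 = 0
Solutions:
 h(c) = C1*exp(-3*sqrt(35)*c/14) + C2*exp(3*sqrt(35)*c/14)


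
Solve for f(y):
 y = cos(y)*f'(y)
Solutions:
 f(y) = C1 + Integral(y/cos(y), y)


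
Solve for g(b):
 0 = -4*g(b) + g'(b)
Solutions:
 g(b) = C1*exp(4*b)


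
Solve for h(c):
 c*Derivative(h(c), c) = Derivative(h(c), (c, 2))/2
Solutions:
 h(c) = C1 + C2*erfi(c)


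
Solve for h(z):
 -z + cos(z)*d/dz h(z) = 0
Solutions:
 h(z) = C1 + Integral(z/cos(z), z)


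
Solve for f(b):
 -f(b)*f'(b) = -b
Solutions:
 f(b) = -sqrt(C1 + b^2)
 f(b) = sqrt(C1 + b^2)


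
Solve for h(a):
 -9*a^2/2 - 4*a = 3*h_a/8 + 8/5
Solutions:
 h(a) = C1 - 4*a^3 - 16*a^2/3 - 64*a/15


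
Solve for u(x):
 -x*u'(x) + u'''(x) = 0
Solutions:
 u(x) = C1 + Integral(C2*airyai(x) + C3*airybi(x), x)


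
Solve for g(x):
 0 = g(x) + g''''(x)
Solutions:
 g(x) = (C1*sin(sqrt(2)*x/2) + C2*cos(sqrt(2)*x/2))*exp(-sqrt(2)*x/2) + (C3*sin(sqrt(2)*x/2) + C4*cos(sqrt(2)*x/2))*exp(sqrt(2)*x/2)


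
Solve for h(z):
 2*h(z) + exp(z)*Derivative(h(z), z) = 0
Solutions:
 h(z) = C1*exp(2*exp(-z))


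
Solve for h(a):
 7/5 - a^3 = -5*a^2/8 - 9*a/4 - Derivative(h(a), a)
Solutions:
 h(a) = C1 + a^4/4 - 5*a^3/24 - 9*a^2/8 - 7*a/5


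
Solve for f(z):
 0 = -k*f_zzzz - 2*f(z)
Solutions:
 f(z) = C1*exp(-2^(1/4)*z*(-1/k)^(1/4)) + C2*exp(2^(1/4)*z*(-1/k)^(1/4)) + C3*exp(-2^(1/4)*I*z*(-1/k)^(1/4)) + C4*exp(2^(1/4)*I*z*(-1/k)^(1/4))


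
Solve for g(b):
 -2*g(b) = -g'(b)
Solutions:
 g(b) = C1*exp(2*b)


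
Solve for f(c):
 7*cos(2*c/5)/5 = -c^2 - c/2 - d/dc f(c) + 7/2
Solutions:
 f(c) = C1 - c^3/3 - c^2/4 + 7*c/2 - 7*sin(2*c/5)/2


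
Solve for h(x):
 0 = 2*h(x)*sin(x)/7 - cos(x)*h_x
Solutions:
 h(x) = C1/cos(x)^(2/7)


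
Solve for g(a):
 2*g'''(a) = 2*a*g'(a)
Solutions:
 g(a) = C1 + Integral(C2*airyai(a) + C3*airybi(a), a)


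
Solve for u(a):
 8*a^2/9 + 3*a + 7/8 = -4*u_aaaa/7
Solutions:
 u(a) = C1 + C2*a + C3*a^2 + C4*a^3 - 7*a^6/1620 - 7*a^5/160 - 49*a^4/768


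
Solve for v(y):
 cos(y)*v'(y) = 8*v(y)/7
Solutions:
 v(y) = C1*(sin(y) + 1)^(4/7)/(sin(y) - 1)^(4/7)


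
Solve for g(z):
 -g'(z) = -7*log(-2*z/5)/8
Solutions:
 g(z) = C1 + 7*z*log(-z)/8 + 7*z*(-log(5) - 1 + log(2))/8


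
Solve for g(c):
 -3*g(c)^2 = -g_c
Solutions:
 g(c) = -1/(C1 + 3*c)


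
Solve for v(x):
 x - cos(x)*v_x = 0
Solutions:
 v(x) = C1 + Integral(x/cos(x), x)


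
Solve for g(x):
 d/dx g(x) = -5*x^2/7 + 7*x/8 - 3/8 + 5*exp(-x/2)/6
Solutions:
 g(x) = C1 - 5*x^3/21 + 7*x^2/16 - 3*x/8 - 5*exp(-x/2)/3


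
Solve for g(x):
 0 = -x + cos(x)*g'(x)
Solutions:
 g(x) = C1 + Integral(x/cos(x), x)


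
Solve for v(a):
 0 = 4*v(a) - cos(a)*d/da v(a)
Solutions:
 v(a) = C1*(sin(a)^2 + 2*sin(a) + 1)/(sin(a)^2 - 2*sin(a) + 1)


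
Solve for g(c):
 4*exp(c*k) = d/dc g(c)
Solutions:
 g(c) = C1 + 4*exp(c*k)/k


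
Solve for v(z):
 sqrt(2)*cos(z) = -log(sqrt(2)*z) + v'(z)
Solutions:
 v(z) = C1 + z*log(z) - z + z*log(2)/2 + sqrt(2)*sin(z)


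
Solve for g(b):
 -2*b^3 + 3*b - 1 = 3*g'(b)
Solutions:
 g(b) = C1 - b^4/6 + b^2/2 - b/3


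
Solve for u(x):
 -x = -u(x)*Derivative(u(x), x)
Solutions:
 u(x) = -sqrt(C1 + x^2)
 u(x) = sqrt(C1 + x^2)


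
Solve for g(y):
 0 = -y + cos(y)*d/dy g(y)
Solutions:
 g(y) = C1 + Integral(y/cos(y), y)


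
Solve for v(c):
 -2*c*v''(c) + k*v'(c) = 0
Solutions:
 v(c) = C1 + c^(re(k)/2 + 1)*(C2*sin(log(c)*Abs(im(k))/2) + C3*cos(log(c)*im(k)/2))


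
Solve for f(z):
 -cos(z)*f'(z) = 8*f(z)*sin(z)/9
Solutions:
 f(z) = C1*cos(z)^(8/9)


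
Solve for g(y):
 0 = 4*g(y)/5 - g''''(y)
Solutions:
 g(y) = C1*exp(-sqrt(2)*5^(3/4)*y/5) + C2*exp(sqrt(2)*5^(3/4)*y/5) + C3*sin(sqrt(2)*5^(3/4)*y/5) + C4*cos(sqrt(2)*5^(3/4)*y/5)


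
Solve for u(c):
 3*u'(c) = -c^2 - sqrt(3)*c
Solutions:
 u(c) = C1 - c^3/9 - sqrt(3)*c^2/6


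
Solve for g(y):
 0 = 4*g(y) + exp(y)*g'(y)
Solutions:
 g(y) = C1*exp(4*exp(-y))


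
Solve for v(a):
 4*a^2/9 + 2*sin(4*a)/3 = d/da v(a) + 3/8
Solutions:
 v(a) = C1 + 4*a^3/27 - 3*a/8 - cos(4*a)/6


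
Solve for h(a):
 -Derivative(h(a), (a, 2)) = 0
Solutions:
 h(a) = C1 + C2*a


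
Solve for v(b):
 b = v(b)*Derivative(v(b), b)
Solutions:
 v(b) = -sqrt(C1 + b^2)
 v(b) = sqrt(C1 + b^2)


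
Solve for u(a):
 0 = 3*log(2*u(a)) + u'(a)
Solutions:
 Integral(1/(log(_y) + log(2)), (_y, u(a)))/3 = C1 - a


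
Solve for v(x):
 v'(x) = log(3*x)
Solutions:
 v(x) = C1 + x*log(x) - x + x*log(3)


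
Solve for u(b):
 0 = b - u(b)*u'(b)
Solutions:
 u(b) = -sqrt(C1 + b^2)
 u(b) = sqrt(C1 + b^2)


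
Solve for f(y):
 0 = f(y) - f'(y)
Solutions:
 f(y) = C1*exp(y)


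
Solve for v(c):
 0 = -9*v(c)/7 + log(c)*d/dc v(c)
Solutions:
 v(c) = C1*exp(9*li(c)/7)


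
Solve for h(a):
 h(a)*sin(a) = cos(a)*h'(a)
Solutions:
 h(a) = C1/cos(a)


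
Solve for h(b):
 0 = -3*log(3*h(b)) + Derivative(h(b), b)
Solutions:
 -Integral(1/(log(_y) + log(3)), (_y, h(b)))/3 = C1 - b


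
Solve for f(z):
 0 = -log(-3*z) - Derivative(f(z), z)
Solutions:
 f(z) = C1 - z*log(-z) + z*(1 - log(3))


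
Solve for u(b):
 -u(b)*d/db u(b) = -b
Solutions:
 u(b) = -sqrt(C1 + b^2)
 u(b) = sqrt(C1 + b^2)


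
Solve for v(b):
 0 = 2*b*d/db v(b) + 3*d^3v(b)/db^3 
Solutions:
 v(b) = C1 + Integral(C2*airyai(-2^(1/3)*3^(2/3)*b/3) + C3*airybi(-2^(1/3)*3^(2/3)*b/3), b)


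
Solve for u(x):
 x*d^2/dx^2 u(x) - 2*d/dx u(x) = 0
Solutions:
 u(x) = C1 + C2*x^3


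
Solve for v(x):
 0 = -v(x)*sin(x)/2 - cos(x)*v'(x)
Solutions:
 v(x) = C1*sqrt(cos(x))


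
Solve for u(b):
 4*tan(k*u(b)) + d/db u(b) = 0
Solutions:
 u(b) = Piecewise((-asin(exp(C1*k - 4*b*k))/k + pi/k, Ne(k, 0)), (nan, True))
 u(b) = Piecewise((asin(exp(C1*k - 4*b*k))/k, Ne(k, 0)), (nan, True))


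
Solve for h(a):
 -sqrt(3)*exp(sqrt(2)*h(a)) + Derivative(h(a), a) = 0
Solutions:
 h(a) = sqrt(2)*(2*log(-1/(C1 + sqrt(3)*a)) - log(2))/4


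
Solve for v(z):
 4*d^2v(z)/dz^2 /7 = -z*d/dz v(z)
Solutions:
 v(z) = C1 + C2*erf(sqrt(14)*z/4)


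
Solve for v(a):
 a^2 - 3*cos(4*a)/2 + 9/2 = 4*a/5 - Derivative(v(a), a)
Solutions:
 v(a) = C1 - a^3/3 + 2*a^2/5 - 9*a/2 + 3*sin(4*a)/8


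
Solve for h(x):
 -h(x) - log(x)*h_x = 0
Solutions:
 h(x) = C1*exp(-li(x))


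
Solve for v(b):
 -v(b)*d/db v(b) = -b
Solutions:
 v(b) = -sqrt(C1 + b^2)
 v(b) = sqrt(C1 + b^2)


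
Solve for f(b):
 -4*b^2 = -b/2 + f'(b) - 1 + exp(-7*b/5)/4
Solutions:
 f(b) = C1 - 4*b^3/3 + b^2/4 + b + 5*exp(-7*b/5)/28


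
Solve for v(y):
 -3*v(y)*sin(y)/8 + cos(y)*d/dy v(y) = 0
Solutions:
 v(y) = C1/cos(y)^(3/8)


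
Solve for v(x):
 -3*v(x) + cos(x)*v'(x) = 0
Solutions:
 v(x) = C1*(sin(x) + 1)^(3/2)/(sin(x) - 1)^(3/2)


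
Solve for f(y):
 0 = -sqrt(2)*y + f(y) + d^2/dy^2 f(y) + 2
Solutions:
 f(y) = C1*sin(y) + C2*cos(y) + sqrt(2)*y - 2


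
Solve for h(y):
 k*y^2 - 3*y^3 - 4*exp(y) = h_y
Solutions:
 h(y) = C1 + k*y^3/3 - 3*y^4/4 - 4*exp(y)


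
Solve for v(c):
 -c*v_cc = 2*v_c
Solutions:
 v(c) = C1 + C2/c


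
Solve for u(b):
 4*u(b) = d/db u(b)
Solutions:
 u(b) = C1*exp(4*b)


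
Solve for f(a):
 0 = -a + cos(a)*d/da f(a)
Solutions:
 f(a) = C1 + Integral(a/cos(a), a)


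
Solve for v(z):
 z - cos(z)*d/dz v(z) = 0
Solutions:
 v(z) = C1 + Integral(z/cos(z), z)


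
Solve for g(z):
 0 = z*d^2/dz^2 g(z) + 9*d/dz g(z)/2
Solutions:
 g(z) = C1 + C2/z^(7/2)


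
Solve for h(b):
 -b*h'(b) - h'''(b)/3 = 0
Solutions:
 h(b) = C1 + Integral(C2*airyai(-3^(1/3)*b) + C3*airybi(-3^(1/3)*b), b)


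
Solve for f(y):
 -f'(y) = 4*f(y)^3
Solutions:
 f(y) = -sqrt(2)*sqrt(-1/(C1 - 4*y))/2
 f(y) = sqrt(2)*sqrt(-1/(C1 - 4*y))/2


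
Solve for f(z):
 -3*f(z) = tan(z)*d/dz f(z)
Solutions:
 f(z) = C1/sin(z)^3


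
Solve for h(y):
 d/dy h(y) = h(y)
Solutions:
 h(y) = C1*exp(y)


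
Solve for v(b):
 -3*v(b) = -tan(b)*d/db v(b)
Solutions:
 v(b) = C1*sin(b)^3


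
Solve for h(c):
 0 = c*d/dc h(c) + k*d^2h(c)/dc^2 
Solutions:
 h(c) = C1 + C2*sqrt(k)*erf(sqrt(2)*c*sqrt(1/k)/2)


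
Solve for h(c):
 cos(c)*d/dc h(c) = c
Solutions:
 h(c) = C1 + Integral(c/cos(c), c)


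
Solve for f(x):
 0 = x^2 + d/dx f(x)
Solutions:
 f(x) = C1 - x^3/3


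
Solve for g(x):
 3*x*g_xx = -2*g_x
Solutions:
 g(x) = C1 + C2*x^(1/3)


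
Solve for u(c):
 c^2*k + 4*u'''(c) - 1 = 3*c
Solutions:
 u(c) = C1 + C2*c + C3*c^2 - c^5*k/240 + c^4/32 + c^3/24


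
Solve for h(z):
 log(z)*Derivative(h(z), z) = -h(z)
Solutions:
 h(z) = C1*exp(-li(z))


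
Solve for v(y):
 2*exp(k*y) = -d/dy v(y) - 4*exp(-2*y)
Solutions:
 v(y) = C1 + 2*exp(-2*y) - 2*exp(k*y)/k


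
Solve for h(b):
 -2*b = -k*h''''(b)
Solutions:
 h(b) = C1 + C2*b + C3*b^2 + C4*b^3 + b^5/(60*k)


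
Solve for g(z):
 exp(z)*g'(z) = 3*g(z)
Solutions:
 g(z) = C1*exp(-3*exp(-z))


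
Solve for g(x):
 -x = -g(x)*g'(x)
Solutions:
 g(x) = -sqrt(C1 + x^2)
 g(x) = sqrt(C1 + x^2)
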